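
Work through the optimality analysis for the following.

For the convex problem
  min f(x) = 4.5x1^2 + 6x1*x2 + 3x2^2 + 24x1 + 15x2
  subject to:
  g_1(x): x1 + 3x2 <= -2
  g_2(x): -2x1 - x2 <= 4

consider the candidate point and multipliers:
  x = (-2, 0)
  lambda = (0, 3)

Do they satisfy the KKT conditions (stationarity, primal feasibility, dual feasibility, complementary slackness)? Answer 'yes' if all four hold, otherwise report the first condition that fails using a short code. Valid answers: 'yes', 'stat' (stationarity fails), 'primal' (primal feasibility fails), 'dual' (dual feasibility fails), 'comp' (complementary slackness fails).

Gradient of f: grad f(x) = Q x + c = (6, 3)
Constraint values g_i(x) = a_i^T x - b_i:
  g_1((-2, 0)) = 0
  g_2((-2, 0)) = 0
Stationarity residual: grad f(x) + sum_i lambda_i a_i = (0, 0)
  -> stationarity OK
Primal feasibility (all g_i <= 0): OK
Dual feasibility (all lambda_i >= 0): OK
Complementary slackness (lambda_i * g_i(x) = 0 for all i): OK

Verdict: yes, KKT holds.

yes


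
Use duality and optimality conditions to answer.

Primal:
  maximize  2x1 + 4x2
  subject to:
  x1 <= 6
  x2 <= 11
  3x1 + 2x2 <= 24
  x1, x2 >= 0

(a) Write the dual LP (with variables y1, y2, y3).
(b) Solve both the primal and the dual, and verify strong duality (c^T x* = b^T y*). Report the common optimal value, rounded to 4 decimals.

The standard primal-dual pair for 'max c^T x s.t. A x <= b, x >= 0' is:
  Dual:  min b^T y  s.t.  A^T y >= c,  y >= 0.

So the dual LP is:
  minimize  6y1 + 11y2 + 24y3
  subject to:
    y1 + 3y3 >= 2
    y2 + 2y3 >= 4
    y1, y2, y3 >= 0

Solving the primal: x* = (0.6667, 11).
  primal value c^T x* = 45.3333.
Solving the dual: y* = (0, 2.6667, 0.6667).
  dual value b^T y* = 45.3333.
Strong duality: c^T x* = b^T y*. Confirmed.

45.3333


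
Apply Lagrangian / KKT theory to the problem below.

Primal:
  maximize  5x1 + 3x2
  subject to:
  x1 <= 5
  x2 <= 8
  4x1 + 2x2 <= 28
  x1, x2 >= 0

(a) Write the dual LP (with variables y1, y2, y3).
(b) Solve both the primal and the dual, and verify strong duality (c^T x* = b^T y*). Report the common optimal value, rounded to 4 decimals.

The standard primal-dual pair for 'max c^T x s.t. A x <= b, x >= 0' is:
  Dual:  min b^T y  s.t.  A^T y >= c,  y >= 0.

So the dual LP is:
  minimize  5y1 + 8y2 + 28y3
  subject to:
    y1 + 4y3 >= 5
    y2 + 2y3 >= 3
    y1, y2, y3 >= 0

Solving the primal: x* = (3, 8).
  primal value c^T x* = 39.
Solving the dual: y* = (0, 0.5, 1.25).
  dual value b^T y* = 39.
Strong duality: c^T x* = b^T y*. Confirmed.

39


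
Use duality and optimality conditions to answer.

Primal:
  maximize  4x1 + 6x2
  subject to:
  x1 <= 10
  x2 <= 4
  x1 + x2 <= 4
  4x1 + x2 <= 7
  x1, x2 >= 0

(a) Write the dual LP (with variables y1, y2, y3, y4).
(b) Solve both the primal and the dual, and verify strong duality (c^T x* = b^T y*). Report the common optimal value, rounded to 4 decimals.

The standard primal-dual pair for 'max c^T x s.t. A x <= b, x >= 0' is:
  Dual:  min b^T y  s.t.  A^T y >= c,  y >= 0.

So the dual LP is:
  minimize  10y1 + 4y2 + 4y3 + 7y4
  subject to:
    y1 + y3 + 4y4 >= 4
    y2 + y3 + y4 >= 6
    y1, y2, y3, y4 >= 0

Solving the primal: x* = (0, 4).
  primal value c^T x* = 24.
Solving the dual: y* = (0, 2, 4, 0).
  dual value b^T y* = 24.
Strong duality: c^T x* = b^T y*. Confirmed.

24


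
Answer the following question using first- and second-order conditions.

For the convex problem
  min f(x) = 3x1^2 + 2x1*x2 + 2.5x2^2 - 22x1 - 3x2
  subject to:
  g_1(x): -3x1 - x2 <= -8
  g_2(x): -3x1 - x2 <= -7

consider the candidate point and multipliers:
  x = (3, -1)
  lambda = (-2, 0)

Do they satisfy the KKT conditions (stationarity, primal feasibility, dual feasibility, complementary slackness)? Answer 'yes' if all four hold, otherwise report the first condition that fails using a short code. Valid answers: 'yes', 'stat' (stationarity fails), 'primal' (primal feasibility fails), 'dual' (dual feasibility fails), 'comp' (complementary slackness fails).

Gradient of f: grad f(x) = Q x + c = (-6, -2)
Constraint values g_i(x) = a_i^T x - b_i:
  g_1((3, -1)) = 0
  g_2((3, -1)) = -1
Stationarity residual: grad f(x) + sum_i lambda_i a_i = (0, 0)
  -> stationarity OK
Primal feasibility (all g_i <= 0): OK
Dual feasibility (all lambda_i >= 0): FAILS
Complementary slackness (lambda_i * g_i(x) = 0 for all i): OK

Verdict: the first failing condition is dual_feasibility -> dual.

dual


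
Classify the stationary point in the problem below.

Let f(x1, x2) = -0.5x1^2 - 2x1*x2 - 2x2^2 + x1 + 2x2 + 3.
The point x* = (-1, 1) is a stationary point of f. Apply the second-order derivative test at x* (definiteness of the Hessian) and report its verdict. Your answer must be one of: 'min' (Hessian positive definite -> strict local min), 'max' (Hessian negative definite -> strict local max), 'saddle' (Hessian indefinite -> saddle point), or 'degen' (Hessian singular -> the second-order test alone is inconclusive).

Compute the Hessian H = grad^2 f:
  H = [[-1, -2], [-2, -4]]
Verify stationarity: grad f(x*) = H x* + g = (0, 0).
Eigenvalues of H: -5, 0.
H has a zero eigenvalue (singular; negative semidefinite but not definite), so H is neither positive definite, negative definite, nor indefinite. The second-order test alone is inconclusive -> degen.
(Indeed, f is constant along the null direction of H through x*, so x* is not a strict local extremum.)

degen


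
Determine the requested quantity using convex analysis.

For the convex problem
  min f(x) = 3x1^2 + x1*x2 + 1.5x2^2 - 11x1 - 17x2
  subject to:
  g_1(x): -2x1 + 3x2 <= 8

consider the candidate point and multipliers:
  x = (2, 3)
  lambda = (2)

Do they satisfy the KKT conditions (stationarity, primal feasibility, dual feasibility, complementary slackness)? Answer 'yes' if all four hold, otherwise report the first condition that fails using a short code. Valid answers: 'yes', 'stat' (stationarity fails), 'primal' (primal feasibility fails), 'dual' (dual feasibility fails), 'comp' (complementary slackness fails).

Gradient of f: grad f(x) = Q x + c = (4, -6)
Constraint values g_i(x) = a_i^T x - b_i:
  g_1((2, 3)) = -3
Stationarity residual: grad f(x) + sum_i lambda_i a_i = (0, 0)
  -> stationarity OK
Primal feasibility (all g_i <= 0): OK
Dual feasibility (all lambda_i >= 0): OK
Complementary slackness (lambda_i * g_i(x) = 0 for all i): FAILS

Verdict: the first failing condition is complementary_slackness -> comp.

comp


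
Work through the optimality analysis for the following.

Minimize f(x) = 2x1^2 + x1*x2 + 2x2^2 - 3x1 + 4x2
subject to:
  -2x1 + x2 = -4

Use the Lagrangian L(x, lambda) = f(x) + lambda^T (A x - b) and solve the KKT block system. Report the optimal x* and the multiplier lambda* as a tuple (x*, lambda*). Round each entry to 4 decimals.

Form the Lagrangian:
  L(x, lambda) = (1/2) x^T Q x + c^T x + lambda^T (A x - b)
Stationarity (grad_x L = 0): Q x + c + A^T lambda = 0.
Primal feasibility: A x = b.

This gives the KKT block system:
  [ Q   A^T ] [ x     ]   [-c ]
  [ A    0  ] [ lambda ] = [ b ]

Solving the linear system:
  x*      = (1.2917, -1.4167)
  lambda* = (0.375)
  f(x*)   = -4.0208

x* = (1.2917, -1.4167), lambda* = (0.375)


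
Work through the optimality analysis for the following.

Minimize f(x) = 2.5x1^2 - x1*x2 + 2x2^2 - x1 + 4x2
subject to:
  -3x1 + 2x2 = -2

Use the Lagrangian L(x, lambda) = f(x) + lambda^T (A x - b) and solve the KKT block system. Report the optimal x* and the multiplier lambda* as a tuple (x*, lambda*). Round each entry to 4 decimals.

Form the Lagrangian:
  L(x, lambda) = (1/2) x^T Q x + c^T x + lambda^T (A x - b)
Stationarity (grad_x L = 0): Q x + c + A^T lambda = 0.
Primal feasibility: A x = b.

This gives the KKT block system:
  [ Q   A^T ] [ x     ]   [-c ]
  [ A    0  ] [ lambda ] = [ b ]

Solving the linear system:
  x*      = (0, -1)
  lambda* = (0)
  f(x*)   = -2

x* = (0, -1), lambda* = (0)


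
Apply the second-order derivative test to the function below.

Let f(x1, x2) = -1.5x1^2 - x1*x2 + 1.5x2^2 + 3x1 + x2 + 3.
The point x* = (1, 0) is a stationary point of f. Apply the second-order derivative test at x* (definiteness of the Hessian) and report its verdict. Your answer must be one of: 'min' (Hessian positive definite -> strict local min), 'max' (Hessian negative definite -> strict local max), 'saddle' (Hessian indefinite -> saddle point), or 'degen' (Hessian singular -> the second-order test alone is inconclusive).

Compute the Hessian H = grad^2 f:
  H = [[-3, -1], [-1, 3]]
Verify stationarity: grad f(x*) = H x* + g = (0, 0).
Eigenvalues of H: -3.1623, 3.1623.
Eigenvalues have mixed signs, so H is indefinite -> x* is a saddle point.

saddle


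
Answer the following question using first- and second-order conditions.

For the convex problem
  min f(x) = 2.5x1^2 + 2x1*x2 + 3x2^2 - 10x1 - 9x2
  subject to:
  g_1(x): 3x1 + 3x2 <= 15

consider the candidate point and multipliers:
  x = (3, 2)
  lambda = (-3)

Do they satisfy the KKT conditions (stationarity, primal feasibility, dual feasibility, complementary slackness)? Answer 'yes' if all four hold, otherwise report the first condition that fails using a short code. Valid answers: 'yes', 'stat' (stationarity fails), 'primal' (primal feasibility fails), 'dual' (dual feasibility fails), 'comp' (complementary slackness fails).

Gradient of f: grad f(x) = Q x + c = (9, 9)
Constraint values g_i(x) = a_i^T x - b_i:
  g_1((3, 2)) = 0
Stationarity residual: grad f(x) + sum_i lambda_i a_i = (0, 0)
  -> stationarity OK
Primal feasibility (all g_i <= 0): OK
Dual feasibility (all lambda_i >= 0): FAILS
Complementary slackness (lambda_i * g_i(x) = 0 for all i): OK

Verdict: the first failing condition is dual_feasibility -> dual.

dual


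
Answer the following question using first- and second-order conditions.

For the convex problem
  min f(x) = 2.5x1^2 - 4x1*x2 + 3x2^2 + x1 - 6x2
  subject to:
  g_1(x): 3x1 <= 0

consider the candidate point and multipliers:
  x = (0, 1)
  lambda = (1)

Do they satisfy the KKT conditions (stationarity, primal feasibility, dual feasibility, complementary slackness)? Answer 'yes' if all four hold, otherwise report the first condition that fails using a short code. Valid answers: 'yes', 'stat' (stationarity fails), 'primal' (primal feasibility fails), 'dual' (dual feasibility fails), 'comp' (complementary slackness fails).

Gradient of f: grad f(x) = Q x + c = (-3, 0)
Constraint values g_i(x) = a_i^T x - b_i:
  g_1((0, 1)) = 0
Stationarity residual: grad f(x) + sum_i lambda_i a_i = (0, 0)
  -> stationarity OK
Primal feasibility (all g_i <= 0): OK
Dual feasibility (all lambda_i >= 0): OK
Complementary slackness (lambda_i * g_i(x) = 0 for all i): OK

Verdict: yes, KKT holds.

yes


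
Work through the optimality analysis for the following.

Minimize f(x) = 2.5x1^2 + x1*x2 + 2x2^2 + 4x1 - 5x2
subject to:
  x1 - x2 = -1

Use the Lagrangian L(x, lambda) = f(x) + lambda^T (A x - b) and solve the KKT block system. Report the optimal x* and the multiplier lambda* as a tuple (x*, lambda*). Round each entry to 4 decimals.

Form the Lagrangian:
  L(x, lambda) = (1/2) x^T Q x + c^T x + lambda^T (A x - b)
Stationarity (grad_x L = 0): Q x + c + A^T lambda = 0.
Primal feasibility: A x = b.

This gives the KKT block system:
  [ Q   A^T ] [ x     ]   [-c ]
  [ A    0  ] [ lambda ] = [ b ]

Solving the linear system:
  x*      = (-0.3636, 0.6364)
  lambda* = (-2.8182)
  f(x*)   = -3.7273

x* = (-0.3636, 0.6364), lambda* = (-2.8182)


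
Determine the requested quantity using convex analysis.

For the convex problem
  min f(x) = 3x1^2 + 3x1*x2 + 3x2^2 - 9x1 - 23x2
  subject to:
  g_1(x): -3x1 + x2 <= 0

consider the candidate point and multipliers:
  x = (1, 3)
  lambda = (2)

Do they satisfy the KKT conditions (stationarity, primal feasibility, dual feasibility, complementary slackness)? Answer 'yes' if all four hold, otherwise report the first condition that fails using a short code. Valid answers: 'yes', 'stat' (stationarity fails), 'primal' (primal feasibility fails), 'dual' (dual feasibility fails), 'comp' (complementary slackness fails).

Gradient of f: grad f(x) = Q x + c = (6, -2)
Constraint values g_i(x) = a_i^T x - b_i:
  g_1((1, 3)) = 0
Stationarity residual: grad f(x) + sum_i lambda_i a_i = (0, 0)
  -> stationarity OK
Primal feasibility (all g_i <= 0): OK
Dual feasibility (all lambda_i >= 0): OK
Complementary slackness (lambda_i * g_i(x) = 0 for all i): OK

Verdict: yes, KKT holds.

yes


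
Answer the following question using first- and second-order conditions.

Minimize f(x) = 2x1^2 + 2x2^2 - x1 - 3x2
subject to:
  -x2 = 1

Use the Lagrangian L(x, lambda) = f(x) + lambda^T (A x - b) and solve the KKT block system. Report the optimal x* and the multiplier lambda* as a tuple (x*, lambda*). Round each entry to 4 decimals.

Form the Lagrangian:
  L(x, lambda) = (1/2) x^T Q x + c^T x + lambda^T (A x - b)
Stationarity (grad_x L = 0): Q x + c + A^T lambda = 0.
Primal feasibility: A x = b.

This gives the KKT block system:
  [ Q   A^T ] [ x     ]   [-c ]
  [ A    0  ] [ lambda ] = [ b ]

Solving the linear system:
  x*      = (0.25, -1)
  lambda* = (-7)
  f(x*)   = 4.875

x* = (0.25, -1), lambda* = (-7)


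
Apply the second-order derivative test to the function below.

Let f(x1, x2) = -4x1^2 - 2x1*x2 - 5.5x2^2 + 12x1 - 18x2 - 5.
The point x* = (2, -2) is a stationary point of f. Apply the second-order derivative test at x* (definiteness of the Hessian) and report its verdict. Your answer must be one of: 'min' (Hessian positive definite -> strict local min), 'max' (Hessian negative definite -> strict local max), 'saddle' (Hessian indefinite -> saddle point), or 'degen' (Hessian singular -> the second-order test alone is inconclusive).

Compute the Hessian H = grad^2 f:
  H = [[-8, -2], [-2, -11]]
Verify stationarity: grad f(x*) = H x* + g = (0, 0).
Eigenvalues of H: -12, -7.
Both eigenvalues < 0, so H is negative definite -> x* is a strict local max.

max


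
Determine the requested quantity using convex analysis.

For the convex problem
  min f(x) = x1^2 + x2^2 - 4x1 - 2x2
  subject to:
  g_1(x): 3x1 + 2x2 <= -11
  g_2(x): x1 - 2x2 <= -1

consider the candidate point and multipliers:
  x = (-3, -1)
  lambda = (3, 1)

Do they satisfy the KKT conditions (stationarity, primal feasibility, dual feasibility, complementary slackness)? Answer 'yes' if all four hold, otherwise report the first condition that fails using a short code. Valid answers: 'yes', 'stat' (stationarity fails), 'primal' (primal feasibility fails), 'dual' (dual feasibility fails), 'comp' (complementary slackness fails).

Gradient of f: grad f(x) = Q x + c = (-10, -4)
Constraint values g_i(x) = a_i^T x - b_i:
  g_1((-3, -1)) = 0
  g_2((-3, -1)) = 0
Stationarity residual: grad f(x) + sum_i lambda_i a_i = (0, 0)
  -> stationarity OK
Primal feasibility (all g_i <= 0): OK
Dual feasibility (all lambda_i >= 0): OK
Complementary slackness (lambda_i * g_i(x) = 0 for all i): OK

Verdict: yes, KKT holds.

yes


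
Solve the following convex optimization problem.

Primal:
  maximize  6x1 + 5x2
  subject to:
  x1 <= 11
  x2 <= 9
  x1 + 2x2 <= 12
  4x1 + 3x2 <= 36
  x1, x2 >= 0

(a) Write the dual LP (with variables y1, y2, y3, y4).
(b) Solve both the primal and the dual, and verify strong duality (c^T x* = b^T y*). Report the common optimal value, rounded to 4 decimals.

The standard primal-dual pair for 'max c^T x s.t. A x <= b, x >= 0' is:
  Dual:  min b^T y  s.t.  A^T y >= c,  y >= 0.

So the dual LP is:
  minimize  11y1 + 9y2 + 12y3 + 36y4
  subject to:
    y1 + y3 + 4y4 >= 6
    y2 + 2y3 + 3y4 >= 5
    y1, y2, y3, y4 >= 0

Solving the primal: x* = (7.2, 2.4).
  primal value c^T x* = 55.2.
Solving the dual: y* = (0, 0, 0.4, 1.4).
  dual value b^T y* = 55.2.
Strong duality: c^T x* = b^T y*. Confirmed.

55.2


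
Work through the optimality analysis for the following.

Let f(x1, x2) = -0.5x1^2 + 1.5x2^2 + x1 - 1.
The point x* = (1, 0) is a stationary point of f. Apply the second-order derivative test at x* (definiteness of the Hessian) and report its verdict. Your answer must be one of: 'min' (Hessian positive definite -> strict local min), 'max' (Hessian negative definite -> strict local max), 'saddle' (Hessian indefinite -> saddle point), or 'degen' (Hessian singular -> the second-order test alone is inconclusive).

Compute the Hessian H = grad^2 f:
  H = [[-1, 0], [0, 3]]
Verify stationarity: grad f(x*) = H x* + g = (0, 0).
Eigenvalues of H: -1, 3.
Eigenvalues have mixed signs, so H is indefinite -> x* is a saddle point.

saddle


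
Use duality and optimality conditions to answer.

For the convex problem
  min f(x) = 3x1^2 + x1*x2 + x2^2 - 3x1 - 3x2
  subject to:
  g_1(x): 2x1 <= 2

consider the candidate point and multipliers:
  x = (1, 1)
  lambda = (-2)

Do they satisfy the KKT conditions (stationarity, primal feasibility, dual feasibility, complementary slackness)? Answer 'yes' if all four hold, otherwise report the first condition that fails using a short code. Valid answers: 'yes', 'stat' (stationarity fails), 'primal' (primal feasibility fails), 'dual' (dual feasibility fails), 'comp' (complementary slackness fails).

Gradient of f: grad f(x) = Q x + c = (4, 0)
Constraint values g_i(x) = a_i^T x - b_i:
  g_1((1, 1)) = 0
Stationarity residual: grad f(x) + sum_i lambda_i a_i = (0, 0)
  -> stationarity OK
Primal feasibility (all g_i <= 0): OK
Dual feasibility (all lambda_i >= 0): FAILS
Complementary slackness (lambda_i * g_i(x) = 0 for all i): OK

Verdict: the first failing condition is dual_feasibility -> dual.

dual


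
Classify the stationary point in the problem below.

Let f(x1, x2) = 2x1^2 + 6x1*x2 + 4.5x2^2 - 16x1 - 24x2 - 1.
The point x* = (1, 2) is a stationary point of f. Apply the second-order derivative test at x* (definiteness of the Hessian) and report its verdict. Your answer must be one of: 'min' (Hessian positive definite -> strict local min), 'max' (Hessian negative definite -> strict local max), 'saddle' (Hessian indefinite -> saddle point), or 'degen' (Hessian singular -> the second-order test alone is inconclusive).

Compute the Hessian H = grad^2 f:
  H = [[4, 6], [6, 9]]
Verify stationarity: grad f(x*) = H x* + g = (0, 0).
Eigenvalues of H: 0, 13.
H has a zero eigenvalue (singular; positive semidefinite but not definite), so H is neither positive definite, negative definite, nor indefinite. The second-order test alone is inconclusive -> degen.
(Indeed, f is constant along the null direction of H through x*, so x* is not a strict local extremum.)

degen


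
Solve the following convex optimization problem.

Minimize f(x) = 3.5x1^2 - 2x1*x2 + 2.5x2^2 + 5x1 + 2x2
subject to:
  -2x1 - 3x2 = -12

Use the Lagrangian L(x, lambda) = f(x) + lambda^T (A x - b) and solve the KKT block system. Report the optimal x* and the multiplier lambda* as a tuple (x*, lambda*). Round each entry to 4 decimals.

Form the Lagrangian:
  L(x, lambda) = (1/2) x^T Q x + c^T x + lambda^T (A x - b)
Stationarity (grad_x L = 0): Q x + c + A^T lambda = 0.
Primal feasibility: A x = b.

This gives the KKT block system:
  [ Q   A^T ] [ x     ]   [-c ]
  [ A    0  ] [ lambda ] = [ b ]

Solving the linear system:
  x*      = (1.486, 3.0093)
  lambda* = (4.6916)
  f(x*)   = 34.8738

x* = (1.486, 3.0093), lambda* = (4.6916)


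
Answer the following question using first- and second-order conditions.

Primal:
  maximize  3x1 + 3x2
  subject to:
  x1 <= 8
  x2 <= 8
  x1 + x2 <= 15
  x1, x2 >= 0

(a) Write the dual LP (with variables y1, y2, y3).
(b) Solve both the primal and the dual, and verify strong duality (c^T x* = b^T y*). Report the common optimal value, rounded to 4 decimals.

The standard primal-dual pair for 'max c^T x s.t. A x <= b, x >= 0' is:
  Dual:  min b^T y  s.t.  A^T y >= c,  y >= 0.

So the dual LP is:
  minimize  8y1 + 8y2 + 15y3
  subject to:
    y1 + y3 >= 3
    y2 + y3 >= 3
    y1, y2, y3 >= 0

Solving the primal: x* = (7, 8).
  primal value c^T x* = 45.
Solving the dual: y* = (0, 0, 3).
  dual value b^T y* = 45.
Strong duality: c^T x* = b^T y*. Confirmed.

45


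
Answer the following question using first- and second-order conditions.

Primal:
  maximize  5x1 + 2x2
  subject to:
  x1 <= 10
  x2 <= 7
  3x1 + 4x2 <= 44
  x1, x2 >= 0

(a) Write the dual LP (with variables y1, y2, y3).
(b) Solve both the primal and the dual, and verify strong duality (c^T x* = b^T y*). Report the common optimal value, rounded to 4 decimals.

The standard primal-dual pair for 'max c^T x s.t. A x <= b, x >= 0' is:
  Dual:  min b^T y  s.t.  A^T y >= c,  y >= 0.

So the dual LP is:
  minimize  10y1 + 7y2 + 44y3
  subject to:
    y1 + 3y3 >= 5
    y2 + 4y3 >= 2
    y1, y2, y3 >= 0

Solving the primal: x* = (10, 3.5).
  primal value c^T x* = 57.
Solving the dual: y* = (3.5, 0, 0.5).
  dual value b^T y* = 57.
Strong duality: c^T x* = b^T y*. Confirmed.

57


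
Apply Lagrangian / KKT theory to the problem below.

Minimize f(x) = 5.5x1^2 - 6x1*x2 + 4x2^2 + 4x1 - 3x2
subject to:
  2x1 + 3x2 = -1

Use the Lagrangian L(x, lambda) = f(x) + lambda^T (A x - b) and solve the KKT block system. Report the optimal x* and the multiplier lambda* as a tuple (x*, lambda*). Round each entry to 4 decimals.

Form the Lagrangian:
  L(x, lambda) = (1/2) x^T Q x + c^T x + lambda^T (A x - b)
Stationarity (grad_x L = 0): Q x + c + A^T lambda = 0.
Primal feasibility: A x = b.

This gives the KKT block system:
  [ Q   A^T ] [ x     ]   [-c ]
  [ A    0  ] [ lambda ] = [ b ]

Solving the linear system:
  x*      = (-0.4335, -0.0443)
  lambda* = (0.2512)
  f(x*)   = -0.6749

x* = (-0.4335, -0.0443), lambda* = (0.2512)


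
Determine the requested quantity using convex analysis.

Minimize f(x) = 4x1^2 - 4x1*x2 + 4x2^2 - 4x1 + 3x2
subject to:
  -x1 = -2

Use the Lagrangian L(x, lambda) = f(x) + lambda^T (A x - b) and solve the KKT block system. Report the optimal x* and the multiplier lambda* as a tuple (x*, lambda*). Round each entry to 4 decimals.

Form the Lagrangian:
  L(x, lambda) = (1/2) x^T Q x + c^T x + lambda^T (A x - b)
Stationarity (grad_x L = 0): Q x + c + A^T lambda = 0.
Primal feasibility: A x = b.

This gives the KKT block system:
  [ Q   A^T ] [ x     ]   [-c ]
  [ A    0  ] [ lambda ] = [ b ]

Solving the linear system:
  x*      = (2, 0.625)
  lambda* = (9.5)
  f(x*)   = 6.4375

x* = (2, 0.625), lambda* = (9.5)


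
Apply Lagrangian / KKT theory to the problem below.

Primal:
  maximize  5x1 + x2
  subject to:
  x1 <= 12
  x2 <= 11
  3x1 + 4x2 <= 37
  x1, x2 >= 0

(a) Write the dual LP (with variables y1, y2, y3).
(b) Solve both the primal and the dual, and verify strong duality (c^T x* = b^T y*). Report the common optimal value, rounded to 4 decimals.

The standard primal-dual pair for 'max c^T x s.t. A x <= b, x >= 0' is:
  Dual:  min b^T y  s.t.  A^T y >= c,  y >= 0.

So the dual LP is:
  minimize  12y1 + 11y2 + 37y3
  subject to:
    y1 + 3y3 >= 5
    y2 + 4y3 >= 1
    y1, y2, y3 >= 0

Solving the primal: x* = (12, 0.25).
  primal value c^T x* = 60.25.
Solving the dual: y* = (4.25, 0, 0.25).
  dual value b^T y* = 60.25.
Strong duality: c^T x* = b^T y*. Confirmed.

60.25


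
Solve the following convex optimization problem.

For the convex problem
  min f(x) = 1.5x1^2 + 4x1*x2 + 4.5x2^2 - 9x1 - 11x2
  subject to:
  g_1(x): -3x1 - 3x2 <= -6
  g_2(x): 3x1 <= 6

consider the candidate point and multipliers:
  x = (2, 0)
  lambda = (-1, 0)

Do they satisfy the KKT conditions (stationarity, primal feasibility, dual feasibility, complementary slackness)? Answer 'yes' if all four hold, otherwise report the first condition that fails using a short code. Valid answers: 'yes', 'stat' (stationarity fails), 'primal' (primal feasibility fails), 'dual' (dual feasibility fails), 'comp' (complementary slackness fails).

Gradient of f: grad f(x) = Q x + c = (-3, -3)
Constraint values g_i(x) = a_i^T x - b_i:
  g_1((2, 0)) = 0
  g_2((2, 0)) = 0
Stationarity residual: grad f(x) + sum_i lambda_i a_i = (0, 0)
  -> stationarity OK
Primal feasibility (all g_i <= 0): OK
Dual feasibility (all lambda_i >= 0): FAILS
Complementary slackness (lambda_i * g_i(x) = 0 for all i): OK

Verdict: the first failing condition is dual_feasibility -> dual.

dual


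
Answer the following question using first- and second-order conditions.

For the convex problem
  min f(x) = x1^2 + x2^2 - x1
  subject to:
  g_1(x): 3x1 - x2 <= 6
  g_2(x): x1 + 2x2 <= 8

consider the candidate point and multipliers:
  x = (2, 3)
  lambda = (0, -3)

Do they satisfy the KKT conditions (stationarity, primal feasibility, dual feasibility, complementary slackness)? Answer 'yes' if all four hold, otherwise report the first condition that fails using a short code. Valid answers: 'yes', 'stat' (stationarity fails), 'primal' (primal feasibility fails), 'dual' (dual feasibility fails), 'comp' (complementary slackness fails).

Gradient of f: grad f(x) = Q x + c = (3, 6)
Constraint values g_i(x) = a_i^T x - b_i:
  g_1((2, 3)) = -3
  g_2((2, 3)) = 0
Stationarity residual: grad f(x) + sum_i lambda_i a_i = (0, 0)
  -> stationarity OK
Primal feasibility (all g_i <= 0): OK
Dual feasibility (all lambda_i >= 0): FAILS
Complementary slackness (lambda_i * g_i(x) = 0 for all i): OK

Verdict: the first failing condition is dual_feasibility -> dual.

dual


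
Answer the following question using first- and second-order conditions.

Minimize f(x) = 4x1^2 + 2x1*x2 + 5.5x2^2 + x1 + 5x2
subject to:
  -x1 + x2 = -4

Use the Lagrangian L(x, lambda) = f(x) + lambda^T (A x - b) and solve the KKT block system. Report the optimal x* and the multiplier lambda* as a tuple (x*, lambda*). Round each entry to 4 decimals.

Form the Lagrangian:
  L(x, lambda) = (1/2) x^T Q x + c^T x + lambda^T (A x - b)
Stationarity (grad_x L = 0): Q x + c + A^T lambda = 0.
Primal feasibility: A x = b.

This gives the KKT block system:
  [ Q   A^T ] [ x     ]   [-c ]
  [ A    0  ] [ lambda ] = [ b ]

Solving the linear system:
  x*      = (2, -2)
  lambda* = (13)
  f(x*)   = 22

x* = (2, -2), lambda* = (13)


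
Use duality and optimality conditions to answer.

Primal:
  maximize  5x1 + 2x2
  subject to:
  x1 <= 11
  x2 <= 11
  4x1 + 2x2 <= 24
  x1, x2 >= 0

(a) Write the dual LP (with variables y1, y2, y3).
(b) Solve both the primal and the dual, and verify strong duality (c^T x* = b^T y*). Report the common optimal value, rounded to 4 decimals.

The standard primal-dual pair for 'max c^T x s.t. A x <= b, x >= 0' is:
  Dual:  min b^T y  s.t.  A^T y >= c,  y >= 0.

So the dual LP is:
  minimize  11y1 + 11y2 + 24y3
  subject to:
    y1 + 4y3 >= 5
    y2 + 2y3 >= 2
    y1, y2, y3 >= 0

Solving the primal: x* = (6, 0).
  primal value c^T x* = 30.
Solving the dual: y* = (0, 0, 1.25).
  dual value b^T y* = 30.
Strong duality: c^T x* = b^T y*. Confirmed.

30


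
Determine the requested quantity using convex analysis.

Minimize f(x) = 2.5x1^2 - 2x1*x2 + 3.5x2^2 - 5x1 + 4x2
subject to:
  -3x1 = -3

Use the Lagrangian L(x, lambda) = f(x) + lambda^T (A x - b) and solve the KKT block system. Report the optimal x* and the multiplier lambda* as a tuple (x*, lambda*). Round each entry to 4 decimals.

Form the Lagrangian:
  L(x, lambda) = (1/2) x^T Q x + c^T x + lambda^T (A x - b)
Stationarity (grad_x L = 0): Q x + c + A^T lambda = 0.
Primal feasibility: A x = b.

This gives the KKT block system:
  [ Q   A^T ] [ x     ]   [-c ]
  [ A    0  ] [ lambda ] = [ b ]

Solving the linear system:
  x*      = (1, -0.2857)
  lambda* = (0.1905)
  f(x*)   = -2.7857

x* = (1, -0.2857), lambda* = (0.1905)


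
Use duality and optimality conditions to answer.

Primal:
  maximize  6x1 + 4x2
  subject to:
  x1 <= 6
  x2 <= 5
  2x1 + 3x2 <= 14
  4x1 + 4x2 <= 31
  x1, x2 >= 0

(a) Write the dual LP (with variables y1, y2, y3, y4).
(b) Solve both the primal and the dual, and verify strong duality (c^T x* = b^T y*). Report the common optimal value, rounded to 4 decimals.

The standard primal-dual pair for 'max c^T x s.t. A x <= b, x >= 0' is:
  Dual:  min b^T y  s.t.  A^T y >= c,  y >= 0.

So the dual LP is:
  minimize  6y1 + 5y2 + 14y3 + 31y4
  subject to:
    y1 + 2y3 + 4y4 >= 6
    y2 + 3y3 + 4y4 >= 4
    y1, y2, y3, y4 >= 0

Solving the primal: x* = (6, 0.6667).
  primal value c^T x* = 38.6667.
Solving the dual: y* = (3.3333, 0, 1.3333, 0).
  dual value b^T y* = 38.6667.
Strong duality: c^T x* = b^T y*. Confirmed.

38.6667


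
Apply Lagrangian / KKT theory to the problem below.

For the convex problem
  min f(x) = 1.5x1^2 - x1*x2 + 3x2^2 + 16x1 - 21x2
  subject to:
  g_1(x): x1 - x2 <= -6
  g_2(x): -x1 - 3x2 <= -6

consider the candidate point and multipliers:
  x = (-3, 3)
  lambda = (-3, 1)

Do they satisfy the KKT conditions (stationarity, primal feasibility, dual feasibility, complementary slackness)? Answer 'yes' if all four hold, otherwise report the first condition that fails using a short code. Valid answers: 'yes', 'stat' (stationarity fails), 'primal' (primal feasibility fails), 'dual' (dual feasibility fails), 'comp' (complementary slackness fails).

Gradient of f: grad f(x) = Q x + c = (4, 0)
Constraint values g_i(x) = a_i^T x - b_i:
  g_1((-3, 3)) = 0
  g_2((-3, 3)) = 0
Stationarity residual: grad f(x) + sum_i lambda_i a_i = (0, 0)
  -> stationarity OK
Primal feasibility (all g_i <= 0): OK
Dual feasibility (all lambda_i >= 0): FAILS
Complementary slackness (lambda_i * g_i(x) = 0 for all i): OK

Verdict: the first failing condition is dual_feasibility -> dual.

dual


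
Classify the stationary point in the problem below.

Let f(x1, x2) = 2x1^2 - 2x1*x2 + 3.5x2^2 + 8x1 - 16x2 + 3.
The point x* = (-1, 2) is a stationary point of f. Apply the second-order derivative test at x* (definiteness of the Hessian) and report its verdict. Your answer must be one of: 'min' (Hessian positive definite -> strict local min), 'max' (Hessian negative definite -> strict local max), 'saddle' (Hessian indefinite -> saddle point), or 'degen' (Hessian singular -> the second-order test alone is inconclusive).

Compute the Hessian H = grad^2 f:
  H = [[4, -2], [-2, 7]]
Verify stationarity: grad f(x*) = H x* + g = (0, 0).
Eigenvalues of H: 3, 8.
Both eigenvalues > 0, so H is positive definite -> x* is a strict local min.

min


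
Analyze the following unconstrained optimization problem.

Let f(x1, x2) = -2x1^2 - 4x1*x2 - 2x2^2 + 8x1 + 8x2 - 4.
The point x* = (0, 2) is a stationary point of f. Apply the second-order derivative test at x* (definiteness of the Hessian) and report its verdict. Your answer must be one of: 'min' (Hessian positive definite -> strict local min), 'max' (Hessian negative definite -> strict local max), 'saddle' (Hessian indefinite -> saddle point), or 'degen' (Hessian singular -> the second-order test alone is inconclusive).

Compute the Hessian H = grad^2 f:
  H = [[-4, -4], [-4, -4]]
Verify stationarity: grad f(x*) = H x* + g = (0, 0).
Eigenvalues of H: -8, 0.
H has a zero eigenvalue (singular; negative semidefinite but not definite), so H is neither positive definite, negative definite, nor indefinite. The second-order test alone is inconclusive -> degen.
(Indeed, f is constant along the null direction of H through x*, so x* is not a strict local extremum.)

degen


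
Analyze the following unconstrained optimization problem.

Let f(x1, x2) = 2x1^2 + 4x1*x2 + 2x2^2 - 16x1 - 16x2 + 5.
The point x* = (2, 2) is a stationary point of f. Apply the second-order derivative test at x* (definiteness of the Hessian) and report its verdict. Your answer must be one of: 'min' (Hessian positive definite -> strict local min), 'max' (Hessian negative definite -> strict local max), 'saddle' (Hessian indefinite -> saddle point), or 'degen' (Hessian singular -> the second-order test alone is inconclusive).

Compute the Hessian H = grad^2 f:
  H = [[4, 4], [4, 4]]
Verify stationarity: grad f(x*) = H x* + g = (0, 0).
Eigenvalues of H: 0, 8.
H has a zero eigenvalue (singular; positive semidefinite but not definite), so H is neither positive definite, negative definite, nor indefinite. The second-order test alone is inconclusive -> degen.
(Indeed, f is constant along the null direction of H through x*, so x* is not a strict local extremum.)

degen


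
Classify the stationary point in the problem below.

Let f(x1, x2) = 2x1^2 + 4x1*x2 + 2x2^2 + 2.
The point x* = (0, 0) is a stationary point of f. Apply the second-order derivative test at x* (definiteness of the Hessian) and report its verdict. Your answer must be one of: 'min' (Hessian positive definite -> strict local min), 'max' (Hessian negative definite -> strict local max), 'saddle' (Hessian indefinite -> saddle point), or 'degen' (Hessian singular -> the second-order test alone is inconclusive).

Compute the Hessian H = grad^2 f:
  H = [[4, 4], [4, 4]]
Verify stationarity: grad f(x*) = H x* + g = (0, 0).
Eigenvalues of H: 0, 8.
H has a zero eigenvalue (singular; positive semidefinite but not definite), so H is neither positive definite, negative definite, nor indefinite. The second-order test alone is inconclusive -> degen.
(Indeed, f is constant along the null direction of H through x*, so x* is not a strict local extremum.)

degen


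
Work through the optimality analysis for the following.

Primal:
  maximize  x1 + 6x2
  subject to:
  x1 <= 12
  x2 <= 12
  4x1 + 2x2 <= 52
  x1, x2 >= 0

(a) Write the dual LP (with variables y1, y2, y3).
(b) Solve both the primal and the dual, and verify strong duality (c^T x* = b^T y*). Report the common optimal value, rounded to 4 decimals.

The standard primal-dual pair for 'max c^T x s.t. A x <= b, x >= 0' is:
  Dual:  min b^T y  s.t.  A^T y >= c,  y >= 0.

So the dual LP is:
  minimize  12y1 + 12y2 + 52y3
  subject to:
    y1 + 4y3 >= 1
    y2 + 2y3 >= 6
    y1, y2, y3 >= 0

Solving the primal: x* = (7, 12).
  primal value c^T x* = 79.
Solving the dual: y* = (0, 5.5, 0.25).
  dual value b^T y* = 79.
Strong duality: c^T x* = b^T y*. Confirmed.

79


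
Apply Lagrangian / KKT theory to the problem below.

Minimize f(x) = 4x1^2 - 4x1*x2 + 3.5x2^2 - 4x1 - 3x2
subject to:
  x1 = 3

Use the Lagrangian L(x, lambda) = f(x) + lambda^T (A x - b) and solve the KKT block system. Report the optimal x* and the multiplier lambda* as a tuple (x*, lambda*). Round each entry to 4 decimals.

Form the Lagrangian:
  L(x, lambda) = (1/2) x^T Q x + c^T x + lambda^T (A x - b)
Stationarity (grad_x L = 0): Q x + c + A^T lambda = 0.
Primal feasibility: A x = b.

This gives the KKT block system:
  [ Q   A^T ] [ x     ]   [-c ]
  [ A    0  ] [ lambda ] = [ b ]

Solving the linear system:
  x*      = (3, 2.1429)
  lambda* = (-11.4286)
  f(x*)   = 7.9286

x* = (3, 2.1429), lambda* = (-11.4286)


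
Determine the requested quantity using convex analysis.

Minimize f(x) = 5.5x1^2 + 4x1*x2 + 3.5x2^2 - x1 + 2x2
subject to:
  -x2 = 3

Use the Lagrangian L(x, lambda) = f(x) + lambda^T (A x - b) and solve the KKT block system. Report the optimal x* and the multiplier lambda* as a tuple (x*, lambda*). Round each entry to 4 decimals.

Form the Lagrangian:
  L(x, lambda) = (1/2) x^T Q x + c^T x + lambda^T (A x - b)
Stationarity (grad_x L = 0): Q x + c + A^T lambda = 0.
Primal feasibility: A x = b.

This gives the KKT block system:
  [ Q   A^T ] [ x     ]   [-c ]
  [ A    0  ] [ lambda ] = [ b ]

Solving the linear system:
  x*      = (1.1818, -3)
  lambda* = (-14.2727)
  f(x*)   = 17.8182

x* = (1.1818, -3), lambda* = (-14.2727)


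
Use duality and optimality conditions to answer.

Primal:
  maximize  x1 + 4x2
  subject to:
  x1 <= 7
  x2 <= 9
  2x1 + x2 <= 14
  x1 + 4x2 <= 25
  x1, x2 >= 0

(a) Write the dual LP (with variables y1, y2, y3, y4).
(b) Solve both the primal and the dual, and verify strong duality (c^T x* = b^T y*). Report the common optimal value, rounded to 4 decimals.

The standard primal-dual pair for 'max c^T x s.t. A x <= b, x >= 0' is:
  Dual:  min b^T y  s.t.  A^T y >= c,  y >= 0.

So the dual LP is:
  minimize  7y1 + 9y2 + 14y3 + 25y4
  subject to:
    y1 + 2y3 + y4 >= 1
    y2 + y3 + 4y4 >= 4
    y1, y2, y3, y4 >= 0

Solving the primal: x* = (4.4286, 5.1429).
  primal value c^T x* = 25.
Solving the dual: y* = (0, 0, 0, 1).
  dual value b^T y* = 25.
Strong duality: c^T x* = b^T y*. Confirmed.

25


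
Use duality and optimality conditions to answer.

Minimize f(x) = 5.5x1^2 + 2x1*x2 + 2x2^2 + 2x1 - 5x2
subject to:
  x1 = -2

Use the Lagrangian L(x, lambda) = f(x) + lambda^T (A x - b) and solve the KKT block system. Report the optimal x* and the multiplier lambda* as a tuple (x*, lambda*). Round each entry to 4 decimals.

Form the Lagrangian:
  L(x, lambda) = (1/2) x^T Q x + c^T x + lambda^T (A x - b)
Stationarity (grad_x L = 0): Q x + c + A^T lambda = 0.
Primal feasibility: A x = b.

This gives the KKT block system:
  [ Q   A^T ] [ x     ]   [-c ]
  [ A    0  ] [ lambda ] = [ b ]

Solving the linear system:
  x*      = (-2, 2.25)
  lambda* = (15.5)
  f(x*)   = 7.875

x* = (-2, 2.25), lambda* = (15.5)


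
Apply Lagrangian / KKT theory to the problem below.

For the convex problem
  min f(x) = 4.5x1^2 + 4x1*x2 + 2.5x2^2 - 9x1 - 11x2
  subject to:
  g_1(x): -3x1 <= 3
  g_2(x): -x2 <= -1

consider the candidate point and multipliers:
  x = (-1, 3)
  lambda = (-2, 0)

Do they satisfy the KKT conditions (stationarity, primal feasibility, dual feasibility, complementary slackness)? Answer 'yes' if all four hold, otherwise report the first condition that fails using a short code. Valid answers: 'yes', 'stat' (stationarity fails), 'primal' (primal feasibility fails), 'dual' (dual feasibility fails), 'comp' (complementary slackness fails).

Gradient of f: grad f(x) = Q x + c = (-6, 0)
Constraint values g_i(x) = a_i^T x - b_i:
  g_1((-1, 3)) = 0
  g_2((-1, 3)) = -2
Stationarity residual: grad f(x) + sum_i lambda_i a_i = (0, 0)
  -> stationarity OK
Primal feasibility (all g_i <= 0): OK
Dual feasibility (all lambda_i >= 0): FAILS
Complementary slackness (lambda_i * g_i(x) = 0 for all i): OK

Verdict: the first failing condition is dual_feasibility -> dual.

dual


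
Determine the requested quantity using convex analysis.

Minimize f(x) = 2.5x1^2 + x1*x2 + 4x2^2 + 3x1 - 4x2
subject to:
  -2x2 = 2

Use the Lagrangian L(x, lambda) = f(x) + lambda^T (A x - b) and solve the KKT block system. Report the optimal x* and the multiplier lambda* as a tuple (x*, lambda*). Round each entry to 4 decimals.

Form the Lagrangian:
  L(x, lambda) = (1/2) x^T Q x + c^T x + lambda^T (A x - b)
Stationarity (grad_x L = 0): Q x + c + A^T lambda = 0.
Primal feasibility: A x = b.

This gives the KKT block system:
  [ Q   A^T ] [ x     ]   [-c ]
  [ A    0  ] [ lambda ] = [ b ]

Solving the linear system:
  x*      = (-0.4, -1)
  lambda* = (-6.2)
  f(x*)   = 7.6

x* = (-0.4, -1), lambda* = (-6.2)


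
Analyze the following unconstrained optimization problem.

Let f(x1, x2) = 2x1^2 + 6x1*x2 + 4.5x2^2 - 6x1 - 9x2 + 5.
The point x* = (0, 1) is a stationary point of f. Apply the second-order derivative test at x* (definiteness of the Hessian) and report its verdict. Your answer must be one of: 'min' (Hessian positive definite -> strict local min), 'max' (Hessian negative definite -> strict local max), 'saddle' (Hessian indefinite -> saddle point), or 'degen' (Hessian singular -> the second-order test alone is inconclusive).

Compute the Hessian H = grad^2 f:
  H = [[4, 6], [6, 9]]
Verify stationarity: grad f(x*) = H x* + g = (0, 0).
Eigenvalues of H: 0, 13.
H has a zero eigenvalue (singular; positive semidefinite but not definite), so H is neither positive definite, negative definite, nor indefinite. The second-order test alone is inconclusive -> degen.
(Indeed, f is constant along the null direction of H through x*, so x* is not a strict local extremum.)

degen


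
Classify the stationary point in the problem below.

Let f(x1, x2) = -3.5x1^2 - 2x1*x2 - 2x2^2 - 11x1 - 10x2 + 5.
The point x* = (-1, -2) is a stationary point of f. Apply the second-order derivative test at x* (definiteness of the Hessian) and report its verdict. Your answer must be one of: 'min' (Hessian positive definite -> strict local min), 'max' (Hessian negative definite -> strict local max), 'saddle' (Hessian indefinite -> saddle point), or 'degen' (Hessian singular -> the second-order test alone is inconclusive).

Compute the Hessian H = grad^2 f:
  H = [[-7, -2], [-2, -4]]
Verify stationarity: grad f(x*) = H x* + g = (0, 0).
Eigenvalues of H: -8, -3.
Both eigenvalues < 0, so H is negative definite -> x* is a strict local max.

max
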